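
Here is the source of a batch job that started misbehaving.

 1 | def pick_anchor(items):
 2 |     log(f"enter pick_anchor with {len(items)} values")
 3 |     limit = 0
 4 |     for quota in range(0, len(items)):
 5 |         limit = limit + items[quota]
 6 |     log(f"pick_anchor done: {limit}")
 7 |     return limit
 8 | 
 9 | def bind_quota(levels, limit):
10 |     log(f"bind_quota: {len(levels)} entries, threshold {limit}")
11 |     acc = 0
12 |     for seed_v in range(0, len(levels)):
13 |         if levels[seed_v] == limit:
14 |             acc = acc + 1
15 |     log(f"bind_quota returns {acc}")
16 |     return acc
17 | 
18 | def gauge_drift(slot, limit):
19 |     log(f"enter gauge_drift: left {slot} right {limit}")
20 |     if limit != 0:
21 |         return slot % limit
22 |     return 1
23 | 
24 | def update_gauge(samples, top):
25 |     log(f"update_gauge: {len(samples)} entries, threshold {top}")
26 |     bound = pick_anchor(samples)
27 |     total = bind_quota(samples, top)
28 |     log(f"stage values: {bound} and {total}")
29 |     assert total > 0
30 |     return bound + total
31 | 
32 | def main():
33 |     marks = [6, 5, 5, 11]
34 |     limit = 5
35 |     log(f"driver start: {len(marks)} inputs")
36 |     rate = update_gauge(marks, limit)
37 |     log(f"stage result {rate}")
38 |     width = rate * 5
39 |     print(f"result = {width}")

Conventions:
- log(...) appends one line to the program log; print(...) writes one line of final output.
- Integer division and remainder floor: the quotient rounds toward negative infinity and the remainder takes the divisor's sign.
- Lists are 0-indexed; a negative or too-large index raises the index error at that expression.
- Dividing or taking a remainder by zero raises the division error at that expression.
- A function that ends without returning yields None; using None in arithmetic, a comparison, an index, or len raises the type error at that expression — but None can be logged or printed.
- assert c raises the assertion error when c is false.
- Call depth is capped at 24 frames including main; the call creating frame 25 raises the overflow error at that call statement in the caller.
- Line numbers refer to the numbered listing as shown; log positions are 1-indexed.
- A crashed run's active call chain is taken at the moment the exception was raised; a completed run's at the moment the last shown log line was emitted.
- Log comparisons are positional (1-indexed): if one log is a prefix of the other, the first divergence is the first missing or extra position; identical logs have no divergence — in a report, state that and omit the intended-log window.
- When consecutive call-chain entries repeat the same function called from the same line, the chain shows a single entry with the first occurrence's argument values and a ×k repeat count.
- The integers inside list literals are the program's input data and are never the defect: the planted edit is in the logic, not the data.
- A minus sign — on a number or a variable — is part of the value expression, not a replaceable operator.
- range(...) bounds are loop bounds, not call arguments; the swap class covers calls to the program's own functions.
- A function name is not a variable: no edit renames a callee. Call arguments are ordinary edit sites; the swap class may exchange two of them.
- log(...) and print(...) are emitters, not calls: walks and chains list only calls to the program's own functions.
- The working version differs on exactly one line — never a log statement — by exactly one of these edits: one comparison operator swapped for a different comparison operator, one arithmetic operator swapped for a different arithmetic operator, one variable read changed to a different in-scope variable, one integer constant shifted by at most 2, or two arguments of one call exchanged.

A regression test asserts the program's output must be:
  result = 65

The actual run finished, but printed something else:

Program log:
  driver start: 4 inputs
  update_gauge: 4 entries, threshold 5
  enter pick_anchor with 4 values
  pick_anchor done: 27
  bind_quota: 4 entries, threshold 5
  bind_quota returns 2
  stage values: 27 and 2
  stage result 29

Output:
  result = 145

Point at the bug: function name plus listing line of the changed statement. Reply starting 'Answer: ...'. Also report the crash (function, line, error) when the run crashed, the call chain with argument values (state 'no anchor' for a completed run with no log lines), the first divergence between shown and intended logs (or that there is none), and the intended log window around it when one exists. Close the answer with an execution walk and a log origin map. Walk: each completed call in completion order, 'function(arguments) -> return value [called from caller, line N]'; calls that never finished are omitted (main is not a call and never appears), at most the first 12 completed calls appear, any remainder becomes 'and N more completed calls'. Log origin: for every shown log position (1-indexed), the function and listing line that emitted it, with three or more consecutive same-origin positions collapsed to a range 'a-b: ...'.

Answer: the defect is in update_gauge at line 30.
Core observation: Log line 8 is where behavior first shows: 'stage result 29' appears instead of 'stage result 13'.
Call chain: main.
First divergence: at position 8 the run shows 'stage result 29' where the working version logs 'stage result 13'.
Intended log window:
  6: bind_quota returns 2
  7: stage values: 27 and 2
  8: stage result 13
Execution walk:
  pick_anchor([6, 5, 5, 11]) -> 27  [called from update_gauge, line 26]
  bind_quota([6, 5, 5, 11], 5) -> 2  [called from update_gauge, line 27]
  update_gauge([6, 5, 5, 11], 5) -> 29  [called from main, line 36]
Origin of each log line:
  1: emitted by main (line 35)
  2: emitted by update_gauge (line 25)
  3: emitted by pick_anchor (line 2)
  4: emitted by pick_anchor (line 6)
  5: emitted by bind_quota (line 10)
  6: emitted by bind_quota (line 15)
  7: emitted by update_gauge (line 28)
  8: emitted by main (line 37)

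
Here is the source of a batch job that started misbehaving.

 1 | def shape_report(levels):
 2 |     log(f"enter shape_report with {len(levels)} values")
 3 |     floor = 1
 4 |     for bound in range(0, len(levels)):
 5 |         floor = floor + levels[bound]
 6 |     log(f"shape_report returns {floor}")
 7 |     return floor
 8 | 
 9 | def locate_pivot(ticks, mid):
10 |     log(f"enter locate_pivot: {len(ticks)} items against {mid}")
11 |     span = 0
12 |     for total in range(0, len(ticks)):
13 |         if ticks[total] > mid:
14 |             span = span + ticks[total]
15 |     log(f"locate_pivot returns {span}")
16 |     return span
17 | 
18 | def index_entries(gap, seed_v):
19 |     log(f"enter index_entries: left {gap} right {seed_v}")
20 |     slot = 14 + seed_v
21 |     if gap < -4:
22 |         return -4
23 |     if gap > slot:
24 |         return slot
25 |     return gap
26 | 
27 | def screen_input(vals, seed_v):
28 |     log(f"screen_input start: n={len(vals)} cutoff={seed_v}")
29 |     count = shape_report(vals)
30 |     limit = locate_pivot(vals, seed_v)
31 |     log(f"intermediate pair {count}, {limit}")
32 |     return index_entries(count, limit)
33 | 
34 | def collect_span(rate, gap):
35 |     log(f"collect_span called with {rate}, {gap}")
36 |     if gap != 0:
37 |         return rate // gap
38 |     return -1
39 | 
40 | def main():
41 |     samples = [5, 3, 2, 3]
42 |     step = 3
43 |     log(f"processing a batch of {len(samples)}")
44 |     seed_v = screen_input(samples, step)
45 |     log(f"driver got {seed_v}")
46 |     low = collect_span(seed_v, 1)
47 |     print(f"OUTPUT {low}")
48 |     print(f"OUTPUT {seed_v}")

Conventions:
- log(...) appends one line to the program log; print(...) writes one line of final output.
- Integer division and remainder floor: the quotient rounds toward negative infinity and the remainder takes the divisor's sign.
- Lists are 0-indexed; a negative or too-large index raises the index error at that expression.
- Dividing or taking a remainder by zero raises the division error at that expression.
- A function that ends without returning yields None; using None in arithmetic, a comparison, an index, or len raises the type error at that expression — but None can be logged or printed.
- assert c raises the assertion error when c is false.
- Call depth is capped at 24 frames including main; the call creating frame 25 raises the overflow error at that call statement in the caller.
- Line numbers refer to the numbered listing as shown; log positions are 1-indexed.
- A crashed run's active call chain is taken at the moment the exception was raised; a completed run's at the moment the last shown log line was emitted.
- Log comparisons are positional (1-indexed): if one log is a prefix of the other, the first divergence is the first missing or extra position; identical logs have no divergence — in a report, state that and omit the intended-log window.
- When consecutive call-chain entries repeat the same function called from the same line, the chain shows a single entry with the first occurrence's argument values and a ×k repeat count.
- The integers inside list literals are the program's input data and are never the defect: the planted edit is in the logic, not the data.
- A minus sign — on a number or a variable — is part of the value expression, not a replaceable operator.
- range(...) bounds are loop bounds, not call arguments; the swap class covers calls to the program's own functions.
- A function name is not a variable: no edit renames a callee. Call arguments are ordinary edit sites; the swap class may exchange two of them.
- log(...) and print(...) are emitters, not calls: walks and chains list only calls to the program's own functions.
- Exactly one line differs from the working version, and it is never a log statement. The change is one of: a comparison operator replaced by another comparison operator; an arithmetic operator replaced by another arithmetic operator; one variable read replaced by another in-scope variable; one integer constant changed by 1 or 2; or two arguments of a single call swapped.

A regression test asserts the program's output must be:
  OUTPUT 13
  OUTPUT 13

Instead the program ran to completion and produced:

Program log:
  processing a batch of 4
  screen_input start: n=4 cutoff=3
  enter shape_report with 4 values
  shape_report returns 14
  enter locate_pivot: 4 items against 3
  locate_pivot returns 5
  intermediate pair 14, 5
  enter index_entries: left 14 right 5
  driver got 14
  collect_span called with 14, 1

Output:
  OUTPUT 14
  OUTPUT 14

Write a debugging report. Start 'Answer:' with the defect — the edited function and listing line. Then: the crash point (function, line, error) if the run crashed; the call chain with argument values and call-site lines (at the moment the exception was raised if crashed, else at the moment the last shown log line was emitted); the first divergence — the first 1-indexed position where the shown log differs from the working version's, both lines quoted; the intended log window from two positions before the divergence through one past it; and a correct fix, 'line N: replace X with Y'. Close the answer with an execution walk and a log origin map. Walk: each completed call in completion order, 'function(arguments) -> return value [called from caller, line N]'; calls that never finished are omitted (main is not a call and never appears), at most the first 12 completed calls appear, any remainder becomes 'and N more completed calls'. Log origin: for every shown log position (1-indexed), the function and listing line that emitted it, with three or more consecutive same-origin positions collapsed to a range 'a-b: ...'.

Answer: the defect is in shape_report at line 3.
The tell: Everything matches until log position 4, which reads 'shape_report returns 14' in place of 'shape_report returns 13'.
Call chain: main -> collect_span(14, 1) (called at line 46).
First divergence: position 4 — the shown line 'shape_report returns 14' should read 'shape_report returns 13'.
Intended log window:
  2: screen_input start: n=4 cutoff=3
  3: enter shape_report with 4 values
  4: shape_report returns 13
  5: enter locate_pivot: 4 items against 3
Execution walk:
  shape_report([5, 3, 2, 3]) -> 14  [called from screen_input, line 29]
  locate_pivot([5, 3, 2, 3], 3) -> 5  [called from screen_input, line 30]
  index_entries(14, 5) -> 14  [called from screen_input, line 32]
  screen_input([5, 3, 2, 3], 3) -> 14  [called from main, line 44]
  collect_span(14, 1) -> 14  [called from main, line 46]
Log line origins:
  1: emitted by main (line 43)
  2: emitted by screen_input (line 28)
  3: emitted by shape_report (line 2)
  4: emitted by shape_report (line 6)
  5: emitted by locate_pivot (line 10)
  6: emitted by locate_pivot (line 15)
  7: emitted by screen_input (line 31)
  8: emitted by index_entries (line 19)
  9: emitted by main (line 45)
  10: emitted by collect_span (line 35)
A correct fix: line 3: replace `1` with `0`.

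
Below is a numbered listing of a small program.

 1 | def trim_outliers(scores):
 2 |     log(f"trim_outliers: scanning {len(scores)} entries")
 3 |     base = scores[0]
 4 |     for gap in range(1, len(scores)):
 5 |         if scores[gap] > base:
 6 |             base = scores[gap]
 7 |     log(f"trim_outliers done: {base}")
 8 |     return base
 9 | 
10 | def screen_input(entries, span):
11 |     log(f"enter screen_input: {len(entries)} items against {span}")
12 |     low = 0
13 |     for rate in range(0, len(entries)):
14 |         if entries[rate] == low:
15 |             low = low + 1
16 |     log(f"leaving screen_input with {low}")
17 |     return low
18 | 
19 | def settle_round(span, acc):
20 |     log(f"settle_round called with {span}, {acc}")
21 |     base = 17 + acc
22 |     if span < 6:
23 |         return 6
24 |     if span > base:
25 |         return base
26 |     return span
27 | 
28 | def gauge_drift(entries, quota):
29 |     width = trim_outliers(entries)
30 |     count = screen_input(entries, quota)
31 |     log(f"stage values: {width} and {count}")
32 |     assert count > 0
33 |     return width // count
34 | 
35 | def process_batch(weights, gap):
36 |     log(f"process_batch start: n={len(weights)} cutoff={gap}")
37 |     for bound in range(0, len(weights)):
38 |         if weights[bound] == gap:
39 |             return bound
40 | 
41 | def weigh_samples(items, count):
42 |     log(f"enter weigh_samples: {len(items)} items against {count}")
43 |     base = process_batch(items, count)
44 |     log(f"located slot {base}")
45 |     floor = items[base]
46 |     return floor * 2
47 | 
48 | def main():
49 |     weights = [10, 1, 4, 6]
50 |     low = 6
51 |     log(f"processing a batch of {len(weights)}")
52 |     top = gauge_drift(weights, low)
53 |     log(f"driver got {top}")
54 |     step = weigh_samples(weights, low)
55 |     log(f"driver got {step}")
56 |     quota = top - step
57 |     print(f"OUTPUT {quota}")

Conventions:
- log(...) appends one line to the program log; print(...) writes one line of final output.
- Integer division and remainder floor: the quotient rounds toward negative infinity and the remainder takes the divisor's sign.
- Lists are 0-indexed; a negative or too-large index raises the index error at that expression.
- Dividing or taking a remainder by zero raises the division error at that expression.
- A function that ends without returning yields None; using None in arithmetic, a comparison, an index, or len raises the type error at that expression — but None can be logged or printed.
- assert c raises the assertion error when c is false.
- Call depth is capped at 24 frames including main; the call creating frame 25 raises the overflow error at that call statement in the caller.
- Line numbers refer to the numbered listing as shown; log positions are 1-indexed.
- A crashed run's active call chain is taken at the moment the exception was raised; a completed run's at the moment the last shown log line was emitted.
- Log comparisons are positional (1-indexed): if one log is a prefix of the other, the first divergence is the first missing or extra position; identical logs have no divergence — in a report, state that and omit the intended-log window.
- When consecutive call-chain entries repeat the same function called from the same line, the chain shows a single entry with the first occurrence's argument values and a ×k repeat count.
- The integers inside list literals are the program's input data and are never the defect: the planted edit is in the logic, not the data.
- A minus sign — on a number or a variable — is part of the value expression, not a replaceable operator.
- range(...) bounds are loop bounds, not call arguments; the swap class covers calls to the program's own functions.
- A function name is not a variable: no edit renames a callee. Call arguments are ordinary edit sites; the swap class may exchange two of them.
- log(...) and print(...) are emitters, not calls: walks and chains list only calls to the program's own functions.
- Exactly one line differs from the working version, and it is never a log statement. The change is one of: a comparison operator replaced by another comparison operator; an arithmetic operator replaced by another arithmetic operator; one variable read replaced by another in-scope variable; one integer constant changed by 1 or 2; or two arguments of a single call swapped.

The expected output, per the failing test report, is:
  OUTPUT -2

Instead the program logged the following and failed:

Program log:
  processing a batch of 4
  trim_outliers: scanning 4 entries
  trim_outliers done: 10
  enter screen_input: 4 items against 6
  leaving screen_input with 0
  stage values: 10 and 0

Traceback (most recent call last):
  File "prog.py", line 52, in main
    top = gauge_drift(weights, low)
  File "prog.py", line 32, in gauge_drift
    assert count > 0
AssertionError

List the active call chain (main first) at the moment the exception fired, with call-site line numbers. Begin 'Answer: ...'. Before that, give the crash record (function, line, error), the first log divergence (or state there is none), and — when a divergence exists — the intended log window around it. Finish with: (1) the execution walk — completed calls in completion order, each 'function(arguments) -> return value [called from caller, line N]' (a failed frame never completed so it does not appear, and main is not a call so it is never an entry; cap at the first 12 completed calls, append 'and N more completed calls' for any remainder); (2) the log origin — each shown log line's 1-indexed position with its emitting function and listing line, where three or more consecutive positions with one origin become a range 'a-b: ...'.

Answer: main -> gauge_drift (called at line 52).
Key observation: Position 5 is the first bad log line: 'leaving screen_input with 0' should read 'leaving screen_input with 1'.
Crash: gauge_drift, line 32, AssertionError.
First divergence: position 5 — the shown line 'leaving screen_input with 0' should read 'leaving screen_input with 1'.
Intended log window:
  3: trim_outliers done: 10
  4: enter screen_input: 4 items against 6
  5: leaving screen_input with 1
  6: stage values: 10 and 1
Execution walk:
  trim_outliers([10, 1, 4, 6]) -> 10  [called from gauge_drift, line 29]
  screen_input([10, 1, 4, 6], 6) -> 0  [called from gauge_drift, line 30]
Origin of each log line:
  1: from main, line 51
  2: from trim_outliers, line 2
  3: from trim_outliers, line 7
  4: from screen_input, line 11
  5: from screen_input, line 16
  6: from gauge_drift, line 31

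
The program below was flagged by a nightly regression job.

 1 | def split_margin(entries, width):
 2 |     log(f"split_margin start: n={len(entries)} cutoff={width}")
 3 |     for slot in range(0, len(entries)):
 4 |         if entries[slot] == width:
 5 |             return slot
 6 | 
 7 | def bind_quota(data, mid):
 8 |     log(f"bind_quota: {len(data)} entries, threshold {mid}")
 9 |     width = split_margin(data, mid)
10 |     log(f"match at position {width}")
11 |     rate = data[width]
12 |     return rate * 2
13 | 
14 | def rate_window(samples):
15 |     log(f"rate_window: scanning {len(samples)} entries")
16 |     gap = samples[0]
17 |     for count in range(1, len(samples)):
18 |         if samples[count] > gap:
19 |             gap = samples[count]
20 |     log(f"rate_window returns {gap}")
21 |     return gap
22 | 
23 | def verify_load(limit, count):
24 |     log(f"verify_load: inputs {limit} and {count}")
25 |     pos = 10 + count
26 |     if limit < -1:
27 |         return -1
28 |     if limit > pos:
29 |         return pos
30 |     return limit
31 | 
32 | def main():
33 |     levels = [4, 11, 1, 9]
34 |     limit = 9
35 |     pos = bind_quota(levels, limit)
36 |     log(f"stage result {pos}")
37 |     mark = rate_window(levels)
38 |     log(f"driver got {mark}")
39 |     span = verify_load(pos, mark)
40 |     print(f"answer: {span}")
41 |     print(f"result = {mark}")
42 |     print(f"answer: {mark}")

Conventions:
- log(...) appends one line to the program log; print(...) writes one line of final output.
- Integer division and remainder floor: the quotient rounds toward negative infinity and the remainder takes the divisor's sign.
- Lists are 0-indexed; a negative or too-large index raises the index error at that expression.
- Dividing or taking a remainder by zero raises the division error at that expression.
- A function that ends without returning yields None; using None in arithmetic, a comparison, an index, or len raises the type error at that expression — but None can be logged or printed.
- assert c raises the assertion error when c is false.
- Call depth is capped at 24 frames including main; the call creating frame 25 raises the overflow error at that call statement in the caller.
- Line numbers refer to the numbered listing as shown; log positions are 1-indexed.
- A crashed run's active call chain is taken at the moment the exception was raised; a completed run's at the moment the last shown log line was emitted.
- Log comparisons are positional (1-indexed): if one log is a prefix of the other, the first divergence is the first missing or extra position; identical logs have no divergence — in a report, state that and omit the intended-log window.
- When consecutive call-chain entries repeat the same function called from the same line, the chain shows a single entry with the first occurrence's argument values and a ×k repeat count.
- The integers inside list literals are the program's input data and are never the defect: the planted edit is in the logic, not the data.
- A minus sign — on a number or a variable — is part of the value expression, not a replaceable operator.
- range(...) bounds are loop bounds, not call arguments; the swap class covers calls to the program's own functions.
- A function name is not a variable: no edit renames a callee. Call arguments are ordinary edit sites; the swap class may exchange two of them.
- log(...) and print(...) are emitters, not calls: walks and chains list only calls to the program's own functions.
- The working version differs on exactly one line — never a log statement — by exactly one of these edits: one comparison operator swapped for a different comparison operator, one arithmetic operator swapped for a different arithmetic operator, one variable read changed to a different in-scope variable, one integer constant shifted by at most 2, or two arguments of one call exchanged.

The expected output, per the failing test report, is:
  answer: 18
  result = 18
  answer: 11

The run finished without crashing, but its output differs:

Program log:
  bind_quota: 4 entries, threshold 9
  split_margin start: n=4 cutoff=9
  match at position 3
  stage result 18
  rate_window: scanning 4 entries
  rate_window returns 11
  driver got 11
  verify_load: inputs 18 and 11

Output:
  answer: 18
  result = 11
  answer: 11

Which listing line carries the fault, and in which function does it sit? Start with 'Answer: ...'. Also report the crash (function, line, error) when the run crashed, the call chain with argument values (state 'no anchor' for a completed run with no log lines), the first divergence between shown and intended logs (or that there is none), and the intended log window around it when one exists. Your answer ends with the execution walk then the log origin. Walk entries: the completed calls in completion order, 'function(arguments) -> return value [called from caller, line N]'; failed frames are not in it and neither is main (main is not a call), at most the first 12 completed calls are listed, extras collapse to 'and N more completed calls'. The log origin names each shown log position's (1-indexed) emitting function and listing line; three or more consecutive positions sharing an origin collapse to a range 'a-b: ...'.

Answer: the defect is in main at line 41.
Key fact: The logs agree in full; only the final output differs.
Call chain: main -> verify_load(18, 11) (called at line 39).
First divergence: none (the log streams are identical).
Execution walk:
  split_margin([4, 11, 1, 9], 9) -> 3  [called from bind_quota, line 9]
  bind_quota([4, 11, 1, 9], 9) -> 18  [called from main, line 35]
  rate_window([4, 11, 1, 9]) -> 11  [called from main, line 37]
  verify_load(18, 11) -> 18  [called from main, line 39]
Log line origins:
  1: logged in bind_quota at line 8
  2: logged in split_margin at line 2
  3: logged in bind_quota at line 10
  4: logged in main at line 36
  5: logged in rate_window at line 15
  6: logged in rate_window at line 20
  7: logged in main at line 38
  8: logged in verify_load at line 24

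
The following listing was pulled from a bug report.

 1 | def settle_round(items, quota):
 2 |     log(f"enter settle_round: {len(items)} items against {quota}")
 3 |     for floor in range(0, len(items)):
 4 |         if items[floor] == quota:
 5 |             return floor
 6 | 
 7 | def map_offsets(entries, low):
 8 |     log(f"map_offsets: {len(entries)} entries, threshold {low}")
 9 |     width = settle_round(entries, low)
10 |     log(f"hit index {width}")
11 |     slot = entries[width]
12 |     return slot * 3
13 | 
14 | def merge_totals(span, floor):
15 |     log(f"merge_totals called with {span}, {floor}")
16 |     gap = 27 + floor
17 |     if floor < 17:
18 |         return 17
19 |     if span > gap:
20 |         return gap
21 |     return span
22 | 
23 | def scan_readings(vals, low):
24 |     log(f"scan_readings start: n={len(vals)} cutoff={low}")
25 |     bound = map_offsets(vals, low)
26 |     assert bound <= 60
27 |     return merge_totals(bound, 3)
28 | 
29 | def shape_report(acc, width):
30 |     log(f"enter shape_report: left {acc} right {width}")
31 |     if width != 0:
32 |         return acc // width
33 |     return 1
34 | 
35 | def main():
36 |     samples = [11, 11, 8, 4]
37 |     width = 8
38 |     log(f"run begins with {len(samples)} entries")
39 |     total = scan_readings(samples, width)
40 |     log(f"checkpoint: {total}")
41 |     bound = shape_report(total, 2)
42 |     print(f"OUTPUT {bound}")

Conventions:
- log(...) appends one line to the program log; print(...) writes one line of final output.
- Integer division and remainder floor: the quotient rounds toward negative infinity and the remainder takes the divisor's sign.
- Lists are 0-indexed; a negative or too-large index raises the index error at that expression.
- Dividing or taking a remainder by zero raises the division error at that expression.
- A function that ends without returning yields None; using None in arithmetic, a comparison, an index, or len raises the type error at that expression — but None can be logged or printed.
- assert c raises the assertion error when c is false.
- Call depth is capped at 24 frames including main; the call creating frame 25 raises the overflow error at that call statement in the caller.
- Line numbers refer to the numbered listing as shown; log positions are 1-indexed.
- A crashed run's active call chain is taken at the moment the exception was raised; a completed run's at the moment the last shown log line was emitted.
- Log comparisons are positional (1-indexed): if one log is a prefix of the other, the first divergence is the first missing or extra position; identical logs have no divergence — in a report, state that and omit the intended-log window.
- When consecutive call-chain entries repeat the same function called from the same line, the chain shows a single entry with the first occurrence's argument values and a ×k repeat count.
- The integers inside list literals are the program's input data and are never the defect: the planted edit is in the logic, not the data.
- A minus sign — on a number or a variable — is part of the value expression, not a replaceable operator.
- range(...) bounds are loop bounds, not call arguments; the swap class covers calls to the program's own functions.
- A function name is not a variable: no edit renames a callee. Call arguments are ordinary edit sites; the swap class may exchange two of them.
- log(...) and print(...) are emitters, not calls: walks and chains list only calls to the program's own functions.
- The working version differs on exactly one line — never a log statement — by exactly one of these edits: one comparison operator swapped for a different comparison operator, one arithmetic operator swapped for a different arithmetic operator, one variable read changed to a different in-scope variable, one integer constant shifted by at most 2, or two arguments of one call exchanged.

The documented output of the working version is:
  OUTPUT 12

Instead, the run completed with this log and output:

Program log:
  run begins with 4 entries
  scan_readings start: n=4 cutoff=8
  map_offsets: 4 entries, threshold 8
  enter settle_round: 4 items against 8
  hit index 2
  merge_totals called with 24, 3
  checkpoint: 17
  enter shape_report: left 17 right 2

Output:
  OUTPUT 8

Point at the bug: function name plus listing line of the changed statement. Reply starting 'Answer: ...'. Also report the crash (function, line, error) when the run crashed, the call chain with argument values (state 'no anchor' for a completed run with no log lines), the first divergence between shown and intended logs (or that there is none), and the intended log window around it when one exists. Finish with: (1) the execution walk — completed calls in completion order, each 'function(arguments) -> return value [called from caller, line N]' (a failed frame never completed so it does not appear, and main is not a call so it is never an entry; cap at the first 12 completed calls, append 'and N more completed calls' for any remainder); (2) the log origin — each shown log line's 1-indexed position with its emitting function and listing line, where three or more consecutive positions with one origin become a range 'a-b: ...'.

Answer: the defect is in merge_totals at line 17.
Key observation: Log line 7 is where behavior first shows: 'checkpoint: 17' appears instead of 'checkpoint: 24'.
Call chain: main -> shape_report(17, 2) (called at line 41).
First divergence: at position 7 the run shows 'checkpoint: 17' where the working version logs 'checkpoint: 24'.
Intended log window:
  5: hit index 2
  6: merge_totals called with 24, 3
  7: checkpoint: 24
  8: enter shape_report: left 24 right 2
Execution walk:
  settle_round([11, 11, 8, 4], 8) -> 2  [called from map_offsets, line 9]
  map_offsets([11, 11, 8, 4], 8) -> 24  [called from scan_readings, line 25]
  merge_totals(24, 3) -> 17  [called from scan_readings, line 27]
  scan_readings([11, 11, 8, 4], 8) -> 17  [called from main, line 39]
  shape_report(17, 2) -> 8  [called from main, line 41]
Log origin:
  1 — main, line 38
  2 — scan_readings, line 24
  3 — map_offsets, line 8
  4 — settle_round, line 2
  5 — map_offsets, line 10
  6 — merge_totals, line 15
  7 — main, line 40
  8 — shape_report, line 30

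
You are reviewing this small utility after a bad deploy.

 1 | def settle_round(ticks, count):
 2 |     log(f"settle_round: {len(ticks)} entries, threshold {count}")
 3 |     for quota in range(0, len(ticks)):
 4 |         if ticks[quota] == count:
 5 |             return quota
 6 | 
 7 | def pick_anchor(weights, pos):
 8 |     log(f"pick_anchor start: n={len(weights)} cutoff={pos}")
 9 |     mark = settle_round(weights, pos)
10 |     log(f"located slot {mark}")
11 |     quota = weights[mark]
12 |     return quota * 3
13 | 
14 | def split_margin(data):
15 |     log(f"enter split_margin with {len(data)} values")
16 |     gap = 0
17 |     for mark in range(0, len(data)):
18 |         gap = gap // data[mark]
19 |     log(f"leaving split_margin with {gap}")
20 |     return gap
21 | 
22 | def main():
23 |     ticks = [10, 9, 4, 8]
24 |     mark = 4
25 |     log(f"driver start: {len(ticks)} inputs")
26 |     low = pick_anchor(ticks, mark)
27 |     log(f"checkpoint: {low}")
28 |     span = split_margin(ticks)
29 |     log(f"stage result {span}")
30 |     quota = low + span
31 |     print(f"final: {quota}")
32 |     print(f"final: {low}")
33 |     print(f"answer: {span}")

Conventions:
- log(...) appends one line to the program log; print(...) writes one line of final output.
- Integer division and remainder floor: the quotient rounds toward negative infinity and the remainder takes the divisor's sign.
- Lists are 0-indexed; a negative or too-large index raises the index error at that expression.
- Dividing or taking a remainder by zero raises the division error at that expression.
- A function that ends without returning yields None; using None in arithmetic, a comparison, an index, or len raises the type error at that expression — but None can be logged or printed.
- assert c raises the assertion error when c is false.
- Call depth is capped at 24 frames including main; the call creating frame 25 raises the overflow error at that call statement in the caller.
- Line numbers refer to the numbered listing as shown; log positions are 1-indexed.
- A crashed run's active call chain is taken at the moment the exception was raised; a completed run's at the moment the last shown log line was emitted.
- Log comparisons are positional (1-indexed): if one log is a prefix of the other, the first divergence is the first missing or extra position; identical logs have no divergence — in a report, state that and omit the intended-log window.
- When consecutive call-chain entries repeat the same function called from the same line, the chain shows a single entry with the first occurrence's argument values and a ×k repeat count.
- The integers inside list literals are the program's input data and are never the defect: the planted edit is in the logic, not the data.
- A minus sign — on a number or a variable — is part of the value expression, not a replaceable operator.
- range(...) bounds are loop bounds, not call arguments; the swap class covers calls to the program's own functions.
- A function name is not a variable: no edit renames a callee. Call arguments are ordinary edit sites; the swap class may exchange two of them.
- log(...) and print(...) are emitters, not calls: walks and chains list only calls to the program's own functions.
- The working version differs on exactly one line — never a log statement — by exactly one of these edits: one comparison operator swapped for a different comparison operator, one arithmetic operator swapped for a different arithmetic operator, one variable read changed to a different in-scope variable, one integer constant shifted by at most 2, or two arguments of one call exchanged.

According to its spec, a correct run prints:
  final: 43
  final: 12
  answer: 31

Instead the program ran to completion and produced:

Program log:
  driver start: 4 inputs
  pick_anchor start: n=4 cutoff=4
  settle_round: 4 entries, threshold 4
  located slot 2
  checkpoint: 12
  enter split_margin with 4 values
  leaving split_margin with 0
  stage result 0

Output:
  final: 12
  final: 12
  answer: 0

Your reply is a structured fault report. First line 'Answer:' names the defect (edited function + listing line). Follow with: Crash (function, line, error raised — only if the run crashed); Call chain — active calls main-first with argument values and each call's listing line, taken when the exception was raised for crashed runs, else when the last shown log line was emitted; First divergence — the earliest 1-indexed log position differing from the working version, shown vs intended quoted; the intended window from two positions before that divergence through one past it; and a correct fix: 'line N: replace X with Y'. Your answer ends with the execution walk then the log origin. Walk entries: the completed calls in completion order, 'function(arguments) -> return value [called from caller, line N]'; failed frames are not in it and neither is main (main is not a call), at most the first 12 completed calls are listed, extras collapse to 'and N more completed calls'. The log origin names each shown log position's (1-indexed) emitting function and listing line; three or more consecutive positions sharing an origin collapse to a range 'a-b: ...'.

Answer: the defect is in split_margin at line 18.
Core observation: Log line 7 is where behavior first shows: 'leaving split_margin with 0' appears instead of 'leaving split_margin with 31'.
Call chain: main.
First divergence: position 7; shown 'leaving split_margin with 0' vs intended 'leaving split_margin with 31'.
Intended log window:
  5: checkpoint: 12
  6: enter split_margin with 4 values
  7: leaving split_margin with 31
  8: stage result 31
Execution walk:
  settle_round([10, 9, 4, 8], 4) -> 2  [called from pick_anchor, line 9]
  pick_anchor([10, 9, 4, 8], 4) -> 12  [called from main, line 26]
  split_margin([10, 9, 4, 8]) -> 0  [called from main, line 28]
Log origin:
  1: logged in main at line 25
  2: logged in pick_anchor at line 8
  3: logged in settle_round at line 2
  4: logged in pick_anchor at line 10
  5: logged in main at line 27
  6: logged in split_margin at line 15
  7: logged in split_margin at line 19
  8: logged in main at line 29
A correct fix: line 18: replace `//` with `+`.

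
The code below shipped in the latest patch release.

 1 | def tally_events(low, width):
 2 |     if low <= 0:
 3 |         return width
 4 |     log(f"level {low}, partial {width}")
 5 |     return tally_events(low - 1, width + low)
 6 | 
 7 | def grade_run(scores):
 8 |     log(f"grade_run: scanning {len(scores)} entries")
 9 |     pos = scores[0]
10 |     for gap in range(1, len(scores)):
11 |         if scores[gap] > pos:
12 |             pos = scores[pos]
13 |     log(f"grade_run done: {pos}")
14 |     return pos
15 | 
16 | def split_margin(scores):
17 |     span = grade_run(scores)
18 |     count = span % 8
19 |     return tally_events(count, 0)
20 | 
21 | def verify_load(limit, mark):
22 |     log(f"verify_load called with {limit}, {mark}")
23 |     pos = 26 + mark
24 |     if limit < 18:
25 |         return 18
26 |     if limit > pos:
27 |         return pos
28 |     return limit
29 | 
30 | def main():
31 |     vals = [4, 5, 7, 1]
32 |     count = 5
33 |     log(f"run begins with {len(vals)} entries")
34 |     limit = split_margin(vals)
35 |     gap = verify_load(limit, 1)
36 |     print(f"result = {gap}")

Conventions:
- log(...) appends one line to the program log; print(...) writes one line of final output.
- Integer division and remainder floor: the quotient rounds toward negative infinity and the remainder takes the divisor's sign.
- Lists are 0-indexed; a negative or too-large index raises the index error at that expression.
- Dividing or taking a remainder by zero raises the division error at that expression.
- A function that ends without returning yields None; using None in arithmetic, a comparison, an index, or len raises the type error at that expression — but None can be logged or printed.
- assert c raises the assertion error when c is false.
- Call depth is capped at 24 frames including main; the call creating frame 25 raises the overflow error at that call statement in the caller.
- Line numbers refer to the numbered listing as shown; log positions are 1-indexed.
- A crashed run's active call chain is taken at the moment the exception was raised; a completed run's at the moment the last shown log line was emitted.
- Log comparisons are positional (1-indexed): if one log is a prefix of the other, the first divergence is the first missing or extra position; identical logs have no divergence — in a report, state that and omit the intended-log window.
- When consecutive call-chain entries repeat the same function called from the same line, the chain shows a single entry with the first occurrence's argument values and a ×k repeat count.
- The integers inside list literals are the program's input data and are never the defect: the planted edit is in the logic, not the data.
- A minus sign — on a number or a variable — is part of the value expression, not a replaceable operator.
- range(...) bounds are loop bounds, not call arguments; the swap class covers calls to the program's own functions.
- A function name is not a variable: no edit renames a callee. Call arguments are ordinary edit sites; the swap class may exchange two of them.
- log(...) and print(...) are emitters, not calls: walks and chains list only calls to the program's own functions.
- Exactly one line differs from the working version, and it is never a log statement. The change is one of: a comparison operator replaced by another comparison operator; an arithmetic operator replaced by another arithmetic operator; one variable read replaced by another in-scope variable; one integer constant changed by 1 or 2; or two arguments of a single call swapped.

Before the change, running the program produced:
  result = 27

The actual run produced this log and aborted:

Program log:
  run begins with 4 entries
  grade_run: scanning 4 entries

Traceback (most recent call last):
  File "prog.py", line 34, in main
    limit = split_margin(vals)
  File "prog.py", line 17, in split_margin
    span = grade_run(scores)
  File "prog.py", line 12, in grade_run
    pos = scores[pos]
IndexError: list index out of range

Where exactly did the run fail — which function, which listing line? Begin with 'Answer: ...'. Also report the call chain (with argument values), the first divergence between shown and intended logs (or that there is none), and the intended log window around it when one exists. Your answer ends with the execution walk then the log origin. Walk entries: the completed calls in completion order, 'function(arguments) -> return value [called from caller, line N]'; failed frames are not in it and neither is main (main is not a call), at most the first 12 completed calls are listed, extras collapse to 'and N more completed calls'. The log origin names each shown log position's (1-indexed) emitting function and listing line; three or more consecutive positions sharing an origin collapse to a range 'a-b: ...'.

Answer: the error was raised in grade_run, line 12.
Key observation: After 2 matching log lines the faulty run goes silent, while the working version continues with 'grade_run done: 7'.
Call chain: main -> split_margin([4, 5, 7, 1]) (called at line 34) -> grade_run([4, 5, 7, 1]) (called at line 17).
First divergence: position 3 (shown log ended at 2 lines; the working version continues: 'grade_run done: 7').
Intended log window:
  1: run begins with 4 entries
  2: grade_run: scanning 4 entries
  3: grade_run done: 7
  4: level 7, partial 0
Execution walk:
  (no call completed)
Log line origins:
  1: logged in main at line 33
  2: logged in grade_run at line 8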